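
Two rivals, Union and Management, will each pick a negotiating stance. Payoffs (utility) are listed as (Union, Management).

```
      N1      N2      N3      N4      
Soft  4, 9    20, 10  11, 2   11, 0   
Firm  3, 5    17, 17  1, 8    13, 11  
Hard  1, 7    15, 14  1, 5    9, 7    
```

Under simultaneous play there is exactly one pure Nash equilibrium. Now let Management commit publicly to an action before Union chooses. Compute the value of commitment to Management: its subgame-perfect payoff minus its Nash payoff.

1

Solve by backward induction (Management leads).
- N1: Union compares 4, 3, 1 and picks Soft; Management would get 9.
- N2: Union compares 20, 17, 15 and picks Soft; Management would get 10.
- N3: Union compares 11, 1, 1 and picks Soft; Management would get 2.
- N4: Union compares 11, 13, 9 and picks Firm; Management would get 11.
Management's induced payoffs are 9, 10, 2, 11, so Management commits to N4. Subgame-perfect outcome: (Firm, N4) with payoffs (13, 11).
For the simultaneous game, intersect best replies.
Union's best replies: N1→Soft; N2→Soft; N3→Soft; N4→Firm.
Management's best replies: Soft→N2; Firm→N2; Hard→N2.
The unique mutual best reply is (Soft, N2), giving (20, 10).
Management's commitment gain: 11 − 10 = 1.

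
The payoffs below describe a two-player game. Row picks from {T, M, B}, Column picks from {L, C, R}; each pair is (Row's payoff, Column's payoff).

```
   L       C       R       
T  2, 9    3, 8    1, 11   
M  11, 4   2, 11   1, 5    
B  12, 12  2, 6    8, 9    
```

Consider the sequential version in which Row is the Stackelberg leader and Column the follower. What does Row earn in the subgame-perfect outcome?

Solve by backward induction (Row leads).
- T → Column plays R (best of 9, 8, 11); Row gets 1.
- M → Column plays C (best of 4, 11, 5); Row gets 2.
- B → Column plays L (best of 12, 6, 9); Row gets 12.
Among 1, 2, 12, the best is 12 at B. Subgame-perfect outcome: (B, L) with payoffs (12, 12).

12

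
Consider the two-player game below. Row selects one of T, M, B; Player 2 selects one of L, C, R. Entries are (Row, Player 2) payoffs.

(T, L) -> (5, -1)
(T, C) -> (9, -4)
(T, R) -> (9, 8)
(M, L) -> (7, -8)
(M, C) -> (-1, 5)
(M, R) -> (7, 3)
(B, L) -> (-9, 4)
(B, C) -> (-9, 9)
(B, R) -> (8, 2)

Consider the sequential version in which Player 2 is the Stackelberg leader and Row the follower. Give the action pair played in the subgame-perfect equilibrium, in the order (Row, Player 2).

(T, R)

Work backward from Row's decision.
- L: BR = M, leader payoff -8.
- C: BR = T, leader payoff -4.
- R: BR = T, leader payoff 8.
Player 2's induced payoffs are -8, -4, 8, so Player 2 commits to R. Subgame-perfect outcome: (T, R) with payoffs (9, 8).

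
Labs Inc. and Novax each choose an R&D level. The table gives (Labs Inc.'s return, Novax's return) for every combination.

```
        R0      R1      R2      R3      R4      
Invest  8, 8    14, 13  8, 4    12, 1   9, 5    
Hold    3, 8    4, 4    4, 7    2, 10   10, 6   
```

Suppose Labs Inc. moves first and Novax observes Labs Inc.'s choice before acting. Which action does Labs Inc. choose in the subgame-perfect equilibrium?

Novax best-responds to each possible Labs Inc. move:
- Invest: Novax compares 8, 13, 4, 1, 5 and picks R1; Labs Inc. would get 14.
- Hold: Novax compares 8, 4, 7, 10, 6 and picks R3; Labs Inc. would get 2.
Among 14, 2, the best is 14 at Invest. Subgame-perfect outcome: (Invest, R1) with payoffs (14, 13).

Invest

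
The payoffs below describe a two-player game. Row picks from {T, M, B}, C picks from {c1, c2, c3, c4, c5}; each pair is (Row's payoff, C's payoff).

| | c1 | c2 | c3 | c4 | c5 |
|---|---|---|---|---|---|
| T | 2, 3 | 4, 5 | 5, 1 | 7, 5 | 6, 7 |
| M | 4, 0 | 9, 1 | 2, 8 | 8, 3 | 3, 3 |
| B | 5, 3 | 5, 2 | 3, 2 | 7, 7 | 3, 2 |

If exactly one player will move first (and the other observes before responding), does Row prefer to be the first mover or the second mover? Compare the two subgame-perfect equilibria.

first

If Row leads: C's best replies are T→c5, M→c3, B→c4; Row's induced payoffs 6, 2, 7; outcome (B, c4), payoffs (7, 7).
If C leads: Row's best replies are c1→B, c2→M, c3→T, c4→M, c5→T; C's induced payoffs 3, 1, 1, 3, 7; outcome (T, c5), payoffs (6, 7).
Row gets 7 moving first and 6 moving second, so Row prefers to move first.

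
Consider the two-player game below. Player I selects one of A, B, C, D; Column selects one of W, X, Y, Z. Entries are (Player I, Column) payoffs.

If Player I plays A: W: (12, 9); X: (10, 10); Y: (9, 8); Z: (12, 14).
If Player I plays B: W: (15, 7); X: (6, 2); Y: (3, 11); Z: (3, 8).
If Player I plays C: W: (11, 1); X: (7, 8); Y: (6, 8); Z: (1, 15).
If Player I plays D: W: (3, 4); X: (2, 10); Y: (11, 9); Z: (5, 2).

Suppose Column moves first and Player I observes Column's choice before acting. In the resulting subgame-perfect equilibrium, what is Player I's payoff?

Solve by backward induction (Column leads).
- W → Player I plays B (best of 12, 15, 11, 3); Column gets 7.
- X → Player I plays A (best of 10, 6, 7, 2); Column gets 10.
- Y → Player I plays D (best of 9, 3, 6, 11); Column gets 9.
- Z → Player I plays A (best of 12, 3, 1, 5); Column gets 14.
Among 7, 10, 9, 14, the best is 14 at Z. Subgame-perfect outcome: (A, Z) with payoffs (12, 14).

12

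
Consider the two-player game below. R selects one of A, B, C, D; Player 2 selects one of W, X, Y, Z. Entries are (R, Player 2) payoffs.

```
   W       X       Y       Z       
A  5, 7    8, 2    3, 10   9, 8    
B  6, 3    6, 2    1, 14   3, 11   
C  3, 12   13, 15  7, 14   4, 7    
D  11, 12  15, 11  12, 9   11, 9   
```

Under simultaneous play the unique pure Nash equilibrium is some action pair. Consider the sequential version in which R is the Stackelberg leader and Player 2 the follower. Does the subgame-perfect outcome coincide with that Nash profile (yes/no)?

no

Backward induction with R moving first.
- A → Player 2 plays Y (best of 7, 2, 10, 8); R gets 3.
- B → Player 2 plays Y (best of 3, 2, 14, 11); R gets 1.
- C → Player 2 plays X (best of 12, 15, 14, 7); R gets 13.
- D → Player 2 plays W (best of 12, 11, 9, 9); R gets 11.
Among 3, 1, 13, 11, the best is 13 at C. Subgame-perfect outcome: (C, X) with payoffs (13, 15).
For the simultaneous game, intersect best replies.
R's best replies: W→D; X→D; Y→D; Z→D.
Player 2's best replies: A→Y; B→Y; C→X; D→W.
Only (D, W) has each player best-responding; Nash payoffs (11, 12).
Sequential outcome (C, X) differs from the Nash profile (D, W).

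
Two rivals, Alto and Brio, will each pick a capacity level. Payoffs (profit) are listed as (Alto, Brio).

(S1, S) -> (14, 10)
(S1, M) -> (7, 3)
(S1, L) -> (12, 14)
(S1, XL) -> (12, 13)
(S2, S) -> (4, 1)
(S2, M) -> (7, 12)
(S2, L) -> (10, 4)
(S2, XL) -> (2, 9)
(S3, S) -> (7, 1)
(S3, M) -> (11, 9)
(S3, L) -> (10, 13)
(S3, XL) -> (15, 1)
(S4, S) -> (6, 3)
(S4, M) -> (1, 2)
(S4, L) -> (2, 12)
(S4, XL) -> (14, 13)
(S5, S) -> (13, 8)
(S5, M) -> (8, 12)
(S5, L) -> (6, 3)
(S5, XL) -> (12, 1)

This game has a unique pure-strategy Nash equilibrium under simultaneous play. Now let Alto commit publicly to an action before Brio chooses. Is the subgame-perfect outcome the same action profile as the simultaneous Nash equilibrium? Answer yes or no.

no

Solve by backward induction (Alto leads).
- S1: BR = L, leader payoff 12.
- S2: BR = M, leader payoff 7.
- S3: BR = L, leader payoff 10.
- S4: BR = XL, leader payoff 14.
- S5: BR = M, leader payoff 8.
Alto's induced payoffs are 12, 7, 10, 14, 8, so Alto commits to S4. Subgame-perfect outcome: (S4, XL) with payoffs (14, 13).
Under simultaneous play:
Alto's best replies: S→S1; M→S3; L→S1; XL→S3.
Brio's best replies: S1→L; S2→M; S3→L; S4→XL; S5→M.
Only (S1, L) has each player best-responding; Nash payoffs (12, 14).
Sequential outcome (S4, XL) differs from the Nash profile (S1, L).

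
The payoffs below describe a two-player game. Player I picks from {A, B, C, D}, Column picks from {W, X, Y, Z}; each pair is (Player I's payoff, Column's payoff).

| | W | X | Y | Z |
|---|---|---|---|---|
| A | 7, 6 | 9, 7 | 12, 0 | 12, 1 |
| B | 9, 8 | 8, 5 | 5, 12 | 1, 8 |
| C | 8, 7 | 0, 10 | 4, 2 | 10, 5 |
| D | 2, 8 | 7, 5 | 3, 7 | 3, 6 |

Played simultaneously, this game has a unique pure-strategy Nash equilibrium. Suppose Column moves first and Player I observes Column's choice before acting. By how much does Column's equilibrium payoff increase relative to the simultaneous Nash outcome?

Work backward from Player I's decision.
- W → Player I plays B (best of 7, 9, 8, 2); Column gets 8.
- X → Player I plays A (best of 9, 8, 0, 7); Column gets 7.
- Y → Player I plays A (best of 12, 5, 4, 3); Column gets 0.
- Z → Player I plays A (best of 12, 1, 10, 3); Column gets 1.
Maximizing over 8, 7, 0, 1, Column chooses W. Subgame-perfect outcome: (B, W) with payoffs (9, 8).
For the simultaneous game, intersect best replies.
Player I's best replies: W→B; X→A; Y→A; Z→A.
Column's best replies: A→X; B→Y; C→X; D→W.
Only (A, X) has each player best-responding; Nash payoffs (9, 7).
Column's commitment gain: 8 − 7 = 1.

1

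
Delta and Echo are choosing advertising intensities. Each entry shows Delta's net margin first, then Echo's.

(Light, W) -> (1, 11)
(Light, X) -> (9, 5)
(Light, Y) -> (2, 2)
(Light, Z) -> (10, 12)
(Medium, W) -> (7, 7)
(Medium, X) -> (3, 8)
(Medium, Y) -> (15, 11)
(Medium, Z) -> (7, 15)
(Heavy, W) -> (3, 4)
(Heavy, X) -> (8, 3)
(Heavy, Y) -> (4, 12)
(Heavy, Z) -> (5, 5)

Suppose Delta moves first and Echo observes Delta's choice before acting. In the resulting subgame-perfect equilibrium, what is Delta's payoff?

Work backward from Echo's decision.
- Light: Echo compares 11, 5, 2, 12 and picks Z; Delta would get 10.
- Medium: Echo compares 7, 8, 11, 15 and picks Z; Delta would get 7.
- Heavy: Echo compares 4, 3, 12, 5 and picks Y; Delta would get 4.
Maximizing over 10, 7, 4, Delta chooses Light. Subgame-perfect outcome: (Light, Z) with payoffs (10, 12).

10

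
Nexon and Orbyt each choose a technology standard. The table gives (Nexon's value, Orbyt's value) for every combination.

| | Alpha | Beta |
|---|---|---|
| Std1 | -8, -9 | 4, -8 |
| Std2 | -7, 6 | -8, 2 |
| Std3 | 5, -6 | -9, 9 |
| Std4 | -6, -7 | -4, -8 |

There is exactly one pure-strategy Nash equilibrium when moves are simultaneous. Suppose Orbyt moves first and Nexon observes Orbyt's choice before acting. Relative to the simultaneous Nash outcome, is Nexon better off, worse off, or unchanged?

Work backward from Nexon's decision.
- Alpha: Nexon compares -8, -7, 5, -6 and picks Std3; Orbyt would get -6.
- Beta: Nexon compares 4, -8, -9, -4 and picks Std1; Orbyt would get -8.
Maximizing over -6, -8, Orbyt chooses Alpha. Subgame-perfect outcome: (Std3, Alpha) with payoffs (5, -6).
For the simultaneous game, intersect best replies.
Nexon's best replies: Alpha→Std3; Beta→Std1.
Orbyt's best replies: Std1→Beta; Std2→Alpha; Std3→Beta; Std4→Alpha.
Only (Std1, Beta) has each player best-responding; Nash payoffs (4, -8).
Nexon earns 5 sequentially versus 4 at the Nash outcome: better off.

better off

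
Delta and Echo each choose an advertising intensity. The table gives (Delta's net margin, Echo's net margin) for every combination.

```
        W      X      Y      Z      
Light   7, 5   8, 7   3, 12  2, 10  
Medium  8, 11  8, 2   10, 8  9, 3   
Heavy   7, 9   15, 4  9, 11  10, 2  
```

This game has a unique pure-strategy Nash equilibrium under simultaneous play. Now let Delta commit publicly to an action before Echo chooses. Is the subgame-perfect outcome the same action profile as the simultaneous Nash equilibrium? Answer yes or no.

no

Solve by backward induction (Delta leads).
- Light: Echo compares 5, 7, 12, 10 and picks Y; Delta would get 3.
- Medium: Echo compares 11, 2, 8, 3 and picks W; Delta would get 8.
- Heavy: Echo compares 9, 4, 11, 2 and picks Y; Delta would get 9.
Delta's induced payoffs are 3, 8, 9, so Delta commits to Heavy. Subgame-perfect outcome: (Heavy, Y) with payoffs (9, 11).
For the simultaneous game, intersect best replies.
Delta's best replies: W→Medium; X→Heavy; Y→Medium; Z→Heavy.
Echo's best replies: Light→Y; Medium→W; Heavy→Y.
The unique mutual best reply is (Medium, W), giving (8, 11).
Sequential outcome (Heavy, Y) differs from the Nash profile (Medium, W).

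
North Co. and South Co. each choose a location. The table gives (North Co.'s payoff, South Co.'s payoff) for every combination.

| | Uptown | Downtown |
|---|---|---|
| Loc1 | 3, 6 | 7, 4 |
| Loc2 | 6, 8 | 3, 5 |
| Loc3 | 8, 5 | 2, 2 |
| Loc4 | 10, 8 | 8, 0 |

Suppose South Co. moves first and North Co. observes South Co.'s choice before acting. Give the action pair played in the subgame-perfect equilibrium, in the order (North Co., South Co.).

(Loc4, Uptown)

Backward induction with South Co. moving first.
- Uptown → North Co. plays Loc4 (best of 3, 6, 8, 10); South Co. gets 8.
- Downtown → North Co. plays Loc4 (best of 7, 3, 2, 8); South Co. gets 0.
Maximizing over 8, 0, South Co. chooses Uptown. Subgame-perfect outcome: (Loc4, Uptown) with payoffs (10, 8).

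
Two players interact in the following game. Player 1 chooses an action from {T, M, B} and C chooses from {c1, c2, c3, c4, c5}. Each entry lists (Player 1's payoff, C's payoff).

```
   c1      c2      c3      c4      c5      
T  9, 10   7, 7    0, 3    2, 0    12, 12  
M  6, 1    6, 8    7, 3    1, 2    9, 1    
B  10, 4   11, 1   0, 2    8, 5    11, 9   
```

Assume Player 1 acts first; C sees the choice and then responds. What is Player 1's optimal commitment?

Backward induction with Player 1 moving first.
- T → C plays c5 (best of 10, 7, 3, 0, 12); Player 1 gets 12.
- M → C plays c2 (best of 1, 8, 3, 2, 1); Player 1 gets 6.
- B → C plays c5 (best of 4, 1, 2, 5, 9); Player 1 gets 11.
Maximizing over 12, 6, 11, Player 1 chooses T. Subgame-perfect outcome: (T, c5) with payoffs (12, 12).

T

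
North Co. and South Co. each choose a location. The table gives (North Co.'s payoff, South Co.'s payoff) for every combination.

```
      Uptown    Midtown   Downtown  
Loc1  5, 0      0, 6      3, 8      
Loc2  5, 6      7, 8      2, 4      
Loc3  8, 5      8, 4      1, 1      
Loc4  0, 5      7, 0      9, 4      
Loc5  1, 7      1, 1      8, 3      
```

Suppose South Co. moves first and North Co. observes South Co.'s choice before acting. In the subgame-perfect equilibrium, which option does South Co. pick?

Work backward from North Co.'s decision.
- Uptown → North Co. plays Loc3 (best of 5, 5, 8, 0, 1); South Co. gets 5.
- Midtown → North Co. plays Loc3 (best of 0, 7, 8, 7, 1); South Co. gets 4.
- Downtown → North Co. plays Loc4 (best of 3, 2, 1, 9, 8); South Co. gets 4.
South Co.'s induced payoffs are 5, 4, 4, so South Co. commits to Uptown. Subgame-perfect outcome: (Loc3, Uptown) with payoffs (8, 5).

Uptown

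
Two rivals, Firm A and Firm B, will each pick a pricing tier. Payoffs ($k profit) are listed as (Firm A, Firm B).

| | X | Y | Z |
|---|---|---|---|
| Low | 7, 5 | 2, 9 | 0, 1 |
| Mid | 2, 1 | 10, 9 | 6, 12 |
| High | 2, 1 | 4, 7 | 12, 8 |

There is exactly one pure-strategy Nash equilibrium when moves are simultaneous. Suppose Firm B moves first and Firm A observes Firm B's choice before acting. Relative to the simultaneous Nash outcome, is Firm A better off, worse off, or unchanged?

worse off

Solve by backward induction (Firm B leads).
- X: Firm A compares 7, 2, 2 and picks Low; Firm B would get 5.
- Y: Firm A compares 2, 10, 4 and picks Mid; Firm B would get 9.
- Z: Firm A compares 0, 6, 12 and picks High; Firm B would get 8.
Among 5, 9, 8, the best is 9 at Y. Subgame-perfect outcome: (Mid, Y) with payoffs (10, 9).
Now find the simultaneous Nash equilibrium.
Firm A's best replies: X→Low; Y→Mid; Z→High.
Firm B's best replies: Low→Y; Mid→Z; High→Z.
The unique mutual best reply is (High, Z), giving (12, 8).
Firm A earns 10 sequentially versus 12 at the Nash outcome: worse off.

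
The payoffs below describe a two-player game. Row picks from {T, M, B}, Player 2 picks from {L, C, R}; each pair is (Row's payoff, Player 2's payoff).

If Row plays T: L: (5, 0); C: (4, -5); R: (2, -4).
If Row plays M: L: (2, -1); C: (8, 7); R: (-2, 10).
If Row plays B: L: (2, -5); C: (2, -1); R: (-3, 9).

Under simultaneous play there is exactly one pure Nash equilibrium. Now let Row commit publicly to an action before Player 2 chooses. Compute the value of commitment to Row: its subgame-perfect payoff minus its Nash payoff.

Backward induction with Row moving first.
- T: BR = L, leader payoff 5.
- M: BR = R, leader payoff -2.
- B: BR = R, leader payoff -3.
Maximizing over 5, -2, -3, Row chooses T. Subgame-perfect outcome: (T, L) with payoffs (5, 0).
For the simultaneous game, intersect best replies.
Row's best replies: L→T; C→M; R→T.
Player 2's best replies: T→L; M→R; B→R.
Only (T, L) has each player best-responding; Nash payoffs (5, 0).
Row's commitment gain: 5 − 5 = 0.

0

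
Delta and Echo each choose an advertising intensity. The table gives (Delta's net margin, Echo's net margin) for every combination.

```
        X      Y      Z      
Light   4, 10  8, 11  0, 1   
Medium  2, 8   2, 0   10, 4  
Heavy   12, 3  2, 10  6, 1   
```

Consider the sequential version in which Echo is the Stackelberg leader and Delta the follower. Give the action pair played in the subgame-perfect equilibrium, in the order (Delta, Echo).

(Light, Y)

Work backward from Delta's decision.
- X: Delta compares 4, 2, 12 and picks Heavy; Echo would get 3.
- Y: Delta compares 8, 2, 2 and picks Light; Echo would get 11.
- Z: Delta compares 0, 10, 6 and picks Medium; Echo would get 4.
Among 3, 11, 4, the best is 11 at Y. Subgame-perfect outcome: (Light, Y) with payoffs (8, 11).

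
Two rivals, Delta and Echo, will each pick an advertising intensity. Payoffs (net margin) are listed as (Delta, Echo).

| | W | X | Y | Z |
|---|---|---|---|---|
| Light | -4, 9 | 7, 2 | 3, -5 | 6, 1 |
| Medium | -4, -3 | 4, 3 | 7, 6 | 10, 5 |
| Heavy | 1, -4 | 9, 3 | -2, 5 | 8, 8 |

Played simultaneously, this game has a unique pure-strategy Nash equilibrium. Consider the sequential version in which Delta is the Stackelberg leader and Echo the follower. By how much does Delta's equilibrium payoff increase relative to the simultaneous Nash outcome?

1

Work backward from Echo's decision.
- Light: Echo compares 9, 2, -5, 1 and picks W; Delta would get -4.
- Medium: Echo compares -3, 3, 6, 5 and picks Y; Delta would get 7.
- Heavy: Echo compares -4, 3, 5, 8 and picks Z; Delta would get 8.
Delta's induced payoffs are -4, 7, 8, so Delta commits to Heavy. Subgame-perfect outcome: (Heavy, Z) with payoffs (8, 8).
For the simultaneous game, intersect best replies.
Delta's best replies: W→Heavy; X→Heavy; Y→Medium; Z→Medium.
Echo's best replies: Light→W; Medium→Y; Heavy→Z.
The unique mutual best reply is (Medium, Y), giving (7, 6).
Delta's commitment gain: 8 − 7 = 1.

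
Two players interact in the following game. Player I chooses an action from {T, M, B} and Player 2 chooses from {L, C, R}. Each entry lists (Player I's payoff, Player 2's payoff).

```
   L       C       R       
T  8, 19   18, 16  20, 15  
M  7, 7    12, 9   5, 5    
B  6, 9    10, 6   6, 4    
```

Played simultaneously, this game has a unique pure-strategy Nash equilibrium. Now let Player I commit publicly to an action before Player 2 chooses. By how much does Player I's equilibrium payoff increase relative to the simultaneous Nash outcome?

4

Solve by backward induction (Player I leads).
- T: BR = L, leader payoff 8.
- M: BR = C, leader payoff 12.
- B: BR = L, leader payoff 6.
Among 8, 12, 6, the best is 12 at M. Subgame-perfect outcome: (M, C) with payoffs (12, 9).
Under simultaneous play:
Player I's best replies: L→T; C→T; R→T.
Player 2's best replies: T→L; M→C; B→L.
The unique mutual best reply is (T, L), giving (8, 19).
Player I's commitment gain: 12 − 8 = 4.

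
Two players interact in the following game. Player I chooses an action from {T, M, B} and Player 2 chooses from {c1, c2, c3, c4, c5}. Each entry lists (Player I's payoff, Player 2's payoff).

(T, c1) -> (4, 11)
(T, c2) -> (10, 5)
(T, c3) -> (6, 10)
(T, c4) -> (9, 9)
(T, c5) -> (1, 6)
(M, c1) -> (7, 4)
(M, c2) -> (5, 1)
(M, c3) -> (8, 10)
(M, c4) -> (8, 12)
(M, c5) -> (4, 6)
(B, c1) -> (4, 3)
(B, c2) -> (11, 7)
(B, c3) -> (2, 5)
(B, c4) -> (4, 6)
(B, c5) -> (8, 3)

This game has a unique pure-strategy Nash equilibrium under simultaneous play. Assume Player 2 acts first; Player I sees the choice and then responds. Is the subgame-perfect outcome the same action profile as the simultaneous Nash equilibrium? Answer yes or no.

Player I best-responds to each possible Player 2 move:
- c1 → Player I plays M (best of 4, 7, 4); Player 2 gets 4.
- c2 → Player I plays B (best of 10, 5, 11); Player 2 gets 7.
- c3 → Player I plays M (best of 6, 8, 2); Player 2 gets 10.
- c4 → Player I plays T (best of 9, 8, 4); Player 2 gets 9.
- c5 → Player I plays B (best of 1, 4, 8); Player 2 gets 3.
Maximizing over 4, 7, 10, 9, 3, Player 2 chooses c3. Subgame-perfect outcome: (M, c3) with payoffs (8, 10).
Under simultaneous play:
Player I's best replies: c1→M; c2→B; c3→M; c4→T; c5→B.
Player 2's best replies: T→c1; M→c4; B→c2.
The unique mutual best reply is (B, c2), giving (11, 7).
Sequential outcome (M, c3) differs from the Nash profile (B, c2).

no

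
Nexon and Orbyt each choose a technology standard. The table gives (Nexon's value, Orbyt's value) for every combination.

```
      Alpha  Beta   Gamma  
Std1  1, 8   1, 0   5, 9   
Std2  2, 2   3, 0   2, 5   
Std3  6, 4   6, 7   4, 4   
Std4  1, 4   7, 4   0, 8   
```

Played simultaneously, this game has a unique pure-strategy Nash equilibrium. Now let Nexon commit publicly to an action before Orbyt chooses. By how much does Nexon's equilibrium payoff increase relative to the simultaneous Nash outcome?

Solve by backward induction (Nexon leads).
- Std1: Orbyt compares 8, 0, 9 and picks Gamma; Nexon would get 5.
- Std2: Orbyt compares 2, 0, 5 and picks Gamma; Nexon would get 2.
- Std3: Orbyt compares 4, 7, 4 and picks Beta; Nexon would get 6.
- Std4: Orbyt compares 4, 4, 8 and picks Gamma; Nexon would get 0.
Among 5, 2, 6, 0, the best is 6 at Std3. Subgame-perfect outcome: (Std3, Beta) with payoffs (6, 7).
Under simultaneous play:
Nexon's best replies: Alpha→Std3; Beta→Std4; Gamma→Std1.
Orbyt's best replies: Std1→Gamma; Std2→Gamma; Std3→Beta; Std4→Gamma.
The unique mutual best reply is (Std1, Gamma), giving (5, 9).
Nexon's commitment gain: 6 − 5 = 1.

1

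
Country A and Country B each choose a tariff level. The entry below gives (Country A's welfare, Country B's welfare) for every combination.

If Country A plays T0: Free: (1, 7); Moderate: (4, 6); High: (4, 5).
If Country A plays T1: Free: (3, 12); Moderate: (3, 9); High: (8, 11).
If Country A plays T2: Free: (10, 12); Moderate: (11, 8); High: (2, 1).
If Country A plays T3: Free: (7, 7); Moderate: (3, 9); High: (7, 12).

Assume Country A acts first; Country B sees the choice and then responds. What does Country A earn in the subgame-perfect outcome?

10

Country B best-responds to each possible Country A move:
- T0: Country B compares 7, 6, 5 and picks Free; Country A would get 1.
- T1: Country B compares 12, 9, 11 and picks Free; Country A would get 3.
- T2: Country B compares 12, 8, 1 and picks Free; Country A would get 10.
- T3: Country B compares 7, 9, 12 and picks High; Country A would get 7.
Among 1, 3, 10, 7, the best is 10 at T2. Subgame-perfect outcome: (T2, Free) with payoffs (10, 12).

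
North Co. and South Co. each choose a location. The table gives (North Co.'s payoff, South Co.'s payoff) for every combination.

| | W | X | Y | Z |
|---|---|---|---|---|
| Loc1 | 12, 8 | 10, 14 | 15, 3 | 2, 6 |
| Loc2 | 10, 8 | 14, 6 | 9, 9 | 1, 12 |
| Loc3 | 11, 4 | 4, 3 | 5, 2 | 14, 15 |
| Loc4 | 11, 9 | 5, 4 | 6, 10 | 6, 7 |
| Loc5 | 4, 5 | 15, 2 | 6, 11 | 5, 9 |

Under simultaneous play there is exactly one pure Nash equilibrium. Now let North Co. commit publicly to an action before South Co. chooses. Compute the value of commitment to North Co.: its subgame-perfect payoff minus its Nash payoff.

Work backward from South Co.'s decision.
- Loc1: South Co. compares 8, 14, 3, 6 and picks X; North Co. would get 10.
- Loc2: South Co. compares 8, 6, 9, 12 and picks Z; North Co. would get 1.
- Loc3: South Co. compares 4, 3, 2, 15 and picks Z; North Co. would get 14.
- Loc4: South Co. compares 9, 4, 10, 7 and picks Y; North Co. would get 6.
- Loc5: South Co. compares 5, 2, 11, 9 and picks Y; North Co. would get 6.
Maximizing over 10, 1, 14, 6, 6, North Co. chooses Loc3. Subgame-perfect outcome: (Loc3, Z) with payoffs (14, 15).
For the simultaneous game, intersect best replies.
North Co.'s best replies: W→Loc1; X→Loc5; Y→Loc1; Z→Loc3.
South Co.'s best replies: Loc1→X; Loc2→Z; Loc3→Z; Loc4→Y; Loc5→Y.
The unique mutual best reply is (Loc3, Z), giving (14, 15).
North Co.'s commitment gain: 14 − 14 = 0.

0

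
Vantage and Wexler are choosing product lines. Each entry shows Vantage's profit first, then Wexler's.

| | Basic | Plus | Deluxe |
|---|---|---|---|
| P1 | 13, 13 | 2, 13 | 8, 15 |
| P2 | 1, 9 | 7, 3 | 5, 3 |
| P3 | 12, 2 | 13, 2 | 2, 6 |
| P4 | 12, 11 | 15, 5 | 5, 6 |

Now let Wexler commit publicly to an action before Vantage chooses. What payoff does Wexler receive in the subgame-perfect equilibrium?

Work backward from Vantage's decision.
- Basic: Vantage compares 13, 1, 12, 12 and picks P1; Wexler would get 13.
- Plus: Vantage compares 2, 7, 13, 15 and picks P4; Wexler would get 5.
- Deluxe: Vantage compares 8, 5, 2, 5 and picks P1; Wexler would get 15.
Wexler's induced payoffs are 13, 5, 15, so Wexler commits to Deluxe. Subgame-perfect outcome: (P1, Deluxe) with payoffs (8, 15).

15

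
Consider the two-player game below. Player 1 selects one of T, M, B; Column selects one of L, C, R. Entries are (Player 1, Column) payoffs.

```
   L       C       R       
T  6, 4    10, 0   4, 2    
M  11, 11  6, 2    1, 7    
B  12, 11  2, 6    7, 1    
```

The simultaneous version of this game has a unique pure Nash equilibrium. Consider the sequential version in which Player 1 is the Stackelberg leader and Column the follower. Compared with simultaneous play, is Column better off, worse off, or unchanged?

unchanged

Column best-responds to each possible Player 1 move:
- T: Column compares 4, 0, 2 and picks L; Player 1 would get 6.
- M: Column compares 11, 2, 7 and picks L; Player 1 would get 11.
- B: Column compares 11, 6, 1 and picks L; Player 1 would get 12.
Maximizing over 6, 11, 12, Player 1 chooses B. Subgame-perfect outcome: (B, L) with payoffs (12, 11).
Under simultaneous play:
Player 1's best replies: L→B; C→T; R→B.
Column's best replies: T→L; M→L; B→L.
Only (B, L) has each player best-responding; Nash payoffs (12, 11).
Column earns 11 sequentially versus 11 at the Nash outcome: unchanged.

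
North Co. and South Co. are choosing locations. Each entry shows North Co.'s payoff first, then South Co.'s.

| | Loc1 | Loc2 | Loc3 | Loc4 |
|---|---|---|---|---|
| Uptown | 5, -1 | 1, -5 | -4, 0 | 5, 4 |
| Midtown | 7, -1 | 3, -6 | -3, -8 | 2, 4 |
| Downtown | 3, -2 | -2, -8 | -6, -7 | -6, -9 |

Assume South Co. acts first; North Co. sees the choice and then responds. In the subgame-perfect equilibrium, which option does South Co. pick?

North Co. best-responds to each possible South Co. move:
- Loc1 → North Co. plays Midtown (best of 5, 7, 3); South Co. gets -1.
- Loc2 → North Co. plays Midtown (best of 1, 3, -2); South Co. gets -6.
- Loc3 → North Co. plays Midtown (best of -4, -3, -6); South Co. gets -8.
- Loc4 → North Co. plays Uptown (best of 5, 2, -6); South Co. gets 4.
Among -1, -6, -8, 4, the best is 4 at Loc4. Subgame-perfect outcome: (Uptown, Loc4) with payoffs (5, 4).

Loc4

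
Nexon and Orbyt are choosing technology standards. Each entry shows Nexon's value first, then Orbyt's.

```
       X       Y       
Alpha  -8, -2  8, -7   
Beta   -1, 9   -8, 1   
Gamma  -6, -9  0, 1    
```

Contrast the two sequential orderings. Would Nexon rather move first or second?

If Nexon leads: Orbyt's best replies are Alpha→X, Beta→X, Gamma→Y; Nexon's induced payoffs -8, -1, 0; outcome (Gamma, Y), payoffs (0, 1).
If Orbyt leads: Nexon's best replies are X→Beta, Y→Alpha; Orbyt's induced payoffs 9, -7; outcome (Beta, X), payoffs (-1, 9).
Nexon gets 0 moving first and -1 moving second, so Nexon prefers to move first.

first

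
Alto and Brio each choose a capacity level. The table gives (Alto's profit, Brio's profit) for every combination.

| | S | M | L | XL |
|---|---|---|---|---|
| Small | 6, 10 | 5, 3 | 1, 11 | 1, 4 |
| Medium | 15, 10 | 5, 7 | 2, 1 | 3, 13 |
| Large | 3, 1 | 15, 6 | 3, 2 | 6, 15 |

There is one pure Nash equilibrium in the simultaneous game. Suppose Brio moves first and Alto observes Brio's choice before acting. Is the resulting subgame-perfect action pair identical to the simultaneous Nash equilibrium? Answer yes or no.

Solve by backward induction (Brio leads).
- S → Alto plays Medium (best of 6, 15, 3); Brio gets 10.
- M → Alto plays Large (best of 5, 5, 15); Brio gets 6.
- L → Alto plays Large (best of 1, 2, 3); Brio gets 2.
- XL → Alto plays Large (best of 1, 3, 6); Brio gets 15.
Brio's induced payoffs are 10, 6, 2, 15, so Brio commits to XL. Subgame-perfect outcome: (Large, XL) with payoffs (6, 15).
Now find the simultaneous Nash equilibrium.
Alto's best replies: S→Medium; M→Large; L→Large; XL→Large.
Brio's best replies: Small→L; Medium→XL; Large→XL.
The unique mutual best reply is (Large, XL), giving (6, 15).
Sequential outcome (Large, XL) coincides with the Nash profile (Large, XL).

yes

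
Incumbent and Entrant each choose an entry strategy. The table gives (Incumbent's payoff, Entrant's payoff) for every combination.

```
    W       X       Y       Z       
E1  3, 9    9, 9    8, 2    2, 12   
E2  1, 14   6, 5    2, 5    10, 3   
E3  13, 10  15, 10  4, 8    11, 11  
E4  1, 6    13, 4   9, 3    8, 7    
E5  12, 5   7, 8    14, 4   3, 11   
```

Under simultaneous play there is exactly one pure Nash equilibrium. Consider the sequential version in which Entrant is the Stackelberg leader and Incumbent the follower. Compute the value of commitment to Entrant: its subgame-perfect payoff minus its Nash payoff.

0

Incumbent best-responds to each possible Entrant move:
- W: BR = E3, leader payoff 10.
- X: BR = E3, leader payoff 10.
- Y: BR = E5, leader payoff 4.
- Z: BR = E3, leader payoff 11.
Among 10, 10, 4, 11, the best is 11 at Z. Subgame-perfect outcome: (E3, Z) with payoffs (11, 11).
Now find the simultaneous Nash equilibrium.
Incumbent's best replies: W→E3; X→E3; Y→E5; Z→E3.
Entrant's best replies: E1→Z; E2→W; E3→Z; E4→Z; E5→Z.
Only (E3, Z) has each player best-responding; Nash payoffs (11, 11).
Entrant's commitment gain: 11 − 11 = 0.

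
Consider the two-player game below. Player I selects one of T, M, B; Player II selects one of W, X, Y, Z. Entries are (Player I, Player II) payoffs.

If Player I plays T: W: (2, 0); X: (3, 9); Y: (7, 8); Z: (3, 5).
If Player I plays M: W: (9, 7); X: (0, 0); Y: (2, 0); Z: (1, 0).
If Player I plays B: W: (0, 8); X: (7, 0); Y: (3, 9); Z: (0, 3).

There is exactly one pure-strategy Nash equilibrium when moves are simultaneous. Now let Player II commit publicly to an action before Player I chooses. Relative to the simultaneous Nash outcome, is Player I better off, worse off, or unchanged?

Solve by backward induction (Player II leads).
- W → Player I plays M (best of 2, 9, 0); Player II gets 7.
- X → Player I plays B (best of 3, 0, 7); Player II gets 0.
- Y → Player I plays T (best of 7, 2, 3); Player II gets 8.
- Z → Player I plays T (best of 3, 1, 0); Player II gets 5.
Among 7, 0, 8, 5, the best is 8 at Y. Subgame-perfect outcome: (T, Y) with payoffs (7, 8).
For the simultaneous game, intersect best replies.
Player I's best replies: W→M; X→B; Y→T; Z→T.
Player II's best replies: T→X; M→W; B→Y.
Only (M, W) has each player best-responding; Nash payoffs (9, 7).
Player I earns 7 sequentially versus 9 at the Nash outcome: worse off.

worse off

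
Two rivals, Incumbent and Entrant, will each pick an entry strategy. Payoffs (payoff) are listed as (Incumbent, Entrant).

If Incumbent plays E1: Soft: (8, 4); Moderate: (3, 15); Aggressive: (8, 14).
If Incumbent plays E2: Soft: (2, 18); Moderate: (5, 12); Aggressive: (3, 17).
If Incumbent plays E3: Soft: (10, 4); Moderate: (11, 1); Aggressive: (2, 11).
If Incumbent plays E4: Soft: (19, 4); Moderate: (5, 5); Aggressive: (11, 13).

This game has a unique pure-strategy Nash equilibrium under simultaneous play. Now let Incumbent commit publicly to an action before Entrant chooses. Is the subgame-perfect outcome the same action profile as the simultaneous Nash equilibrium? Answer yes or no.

Work backward from Entrant's decision.
- E1: BR = Moderate, leader payoff 3.
- E2: BR = Soft, leader payoff 2.
- E3: BR = Aggressive, leader payoff 2.
- E4: BR = Aggressive, leader payoff 11.
Incumbent's induced payoffs are 3, 2, 2, 11, so Incumbent commits to E4. Subgame-perfect outcome: (E4, Aggressive) with payoffs (11, 13).
For the simultaneous game, intersect best replies.
Incumbent's best replies: Soft→E4; Moderate→E3; Aggressive→E4.
Entrant's best replies: E1→Moderate; E2→Soft; E3→Aggressive; E4→Aggressive.
The unique mutual best reply is (E4, Aggressive), giving (11, 13).
Sequential outcome (E4, Aggressive) coincides with the Nash profile (E4, Aggressive).

yes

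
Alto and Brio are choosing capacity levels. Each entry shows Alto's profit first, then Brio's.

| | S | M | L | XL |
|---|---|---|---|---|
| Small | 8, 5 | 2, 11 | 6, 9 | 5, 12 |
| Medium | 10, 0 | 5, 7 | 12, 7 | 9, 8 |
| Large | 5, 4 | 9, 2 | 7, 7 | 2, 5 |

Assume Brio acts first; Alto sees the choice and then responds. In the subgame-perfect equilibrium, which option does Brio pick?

XL

Backward induction with Brio moving first.
- S: BR = Medium, leader payoff 0.
- M: BR = Large, leader payoff 2.
- L: BR = Medium, leader payoff 7.
- XL: BR = Medium, leader payoff 8.
Maximizing over 0, 2, 7, 8, Brio chooses XL. Subgame-perfect outcome: (Medium, XL) with payoffs (9, 8).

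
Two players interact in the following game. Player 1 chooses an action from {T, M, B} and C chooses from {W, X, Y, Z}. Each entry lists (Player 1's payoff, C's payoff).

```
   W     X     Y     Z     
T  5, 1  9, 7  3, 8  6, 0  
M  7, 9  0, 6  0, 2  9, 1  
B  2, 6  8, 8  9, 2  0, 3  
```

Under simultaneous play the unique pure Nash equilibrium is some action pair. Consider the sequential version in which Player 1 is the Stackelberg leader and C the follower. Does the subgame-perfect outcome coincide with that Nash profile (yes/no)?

no

C best-responds to each possible Player 1 move:
- T → C plays Y (best of 1, 7, 8, 0); Player 1 gets 3.
- M → C plays W (best of 9, 6, 2, 1); Player 1 gets 7.
- B → C plays X (best of 6, 8, 2, 3); Player 1 gets 8.
Among 3, 7, 8, the best is 8 at B. Subgame-perfect outcome: (B, X) with payoffs (8, 8).
For the simultaneous game, intersect best replies.
Player 1's best replies: W→M; X→T; Y→B; Z→M.
C's best replies: T→Y; M→W; B→X.
Only (M, W) has each player best-responding; Nash payoffs (7, 9).
Sequential outcome (B, X) differs from the Nash profile (M, W).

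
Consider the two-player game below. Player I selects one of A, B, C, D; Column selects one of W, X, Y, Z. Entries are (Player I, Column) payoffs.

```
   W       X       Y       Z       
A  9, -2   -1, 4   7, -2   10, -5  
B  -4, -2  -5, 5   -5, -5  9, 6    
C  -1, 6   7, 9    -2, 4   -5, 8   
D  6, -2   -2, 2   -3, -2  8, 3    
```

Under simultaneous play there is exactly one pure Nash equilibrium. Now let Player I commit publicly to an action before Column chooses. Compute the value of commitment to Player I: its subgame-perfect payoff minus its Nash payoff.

Solve by backward induction (Player I leads).
- A: BR = X, leader payoff -1.
- B: BR = Z, leader payoff 9.
- C: BR = X, leader payoff 7.
- D: BR = Z, leader payoff 8.
Among -1, 9, 7, 8, the best is 9 at B. Subgame-perfect outcome: (B, Z) with payoffs (9, 6).
For the simultaneous game, intersect best replies.
Player I's best replies: W→A; X→C; Y→A; Z→A.
Column's best replies: A→X; B→Z; C→X; D→Z.
The unique mutual best reply is (C, X), giving (7, 9).
Player I's commitment gain: 9 − 7 = 2.

2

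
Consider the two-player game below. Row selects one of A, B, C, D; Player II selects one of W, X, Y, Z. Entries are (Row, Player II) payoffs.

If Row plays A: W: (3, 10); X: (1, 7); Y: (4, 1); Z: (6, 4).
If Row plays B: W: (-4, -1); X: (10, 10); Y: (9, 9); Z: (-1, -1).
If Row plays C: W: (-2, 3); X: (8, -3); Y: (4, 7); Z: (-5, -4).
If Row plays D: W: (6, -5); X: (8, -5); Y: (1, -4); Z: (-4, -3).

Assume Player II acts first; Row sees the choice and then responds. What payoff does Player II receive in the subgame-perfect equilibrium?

Solve by backward induction (Player II leads).
- W: Row compares 3, -4, -2, 6 and picks D; Player II would get -5.
- X: Row compares 1, 10, 8, 8 and picks B; Player II would get 10.
- Y: Row compares 4, 9, 4, 1 and picks B; Player II would get 9.
- Z: Row compares 6, -1, -5, -4 and picks A; Player II would get 4.
Player II's induced payoffs are -5, 10, 9, 4, so Player II commits to X. Subgame-perfect outcome: (B, X) with payoffs (10, 10).

10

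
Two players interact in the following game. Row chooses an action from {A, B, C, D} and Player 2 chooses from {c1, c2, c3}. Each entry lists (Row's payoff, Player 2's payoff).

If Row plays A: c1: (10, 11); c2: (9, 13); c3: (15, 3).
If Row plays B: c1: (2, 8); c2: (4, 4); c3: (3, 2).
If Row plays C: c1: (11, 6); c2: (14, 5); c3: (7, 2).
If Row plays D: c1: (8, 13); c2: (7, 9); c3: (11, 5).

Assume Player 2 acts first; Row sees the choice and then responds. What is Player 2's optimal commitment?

Work backward from Row's decision.
- c1 → Row plays C (best of 10, 2, 11, 8); Player 2 gets 6.
- c2 → Row plays C (best of 9, 4, 14, 7); Player 2 gets 5.
- c3 → Row plays A (best of 15, 3, 7, 11); Player 2 gets 3.
Among 6, 5, 3, the best is 6 at c1. Subgame-perfect outcome: (C, c1) with payoffs (11, 6).

c1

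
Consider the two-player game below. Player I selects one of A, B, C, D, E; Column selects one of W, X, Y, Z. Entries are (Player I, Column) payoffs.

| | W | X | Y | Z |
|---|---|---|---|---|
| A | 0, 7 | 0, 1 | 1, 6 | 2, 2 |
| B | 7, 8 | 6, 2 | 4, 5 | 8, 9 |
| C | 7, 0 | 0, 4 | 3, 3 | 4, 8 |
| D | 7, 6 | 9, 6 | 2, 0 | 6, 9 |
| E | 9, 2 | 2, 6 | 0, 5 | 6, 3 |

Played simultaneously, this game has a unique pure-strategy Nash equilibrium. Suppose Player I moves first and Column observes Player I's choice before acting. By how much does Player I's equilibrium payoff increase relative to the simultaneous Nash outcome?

Solve by backward induction (Player I leads).
- A: Column compares 7, 1, 6, 2 and picks W; Player I would get 0.
- B: Column compares 8, 2, 5, 9 and picks Z; Player I would get 8.
- C: Column compares 0, 4, 3, 8 and picks Z; Player I would get 4.
- D: Column compares 6, 6, 0, 9 and picks Z; Player I would get 6.
- E: Column compares 2, 6, 5, 3 and picks X; Player I would get 2.
Maximizing over 0, 8, 4, 6, 2, Player I chooses B. Subgame-perfect outcome: (B, Z) with payoffs (8, 9).
Now find the simultaneous Nash equilibrium.
Player I's best replies: W→E; X→D; Y→B; Z→B.
Column's best replies: A→W; B→Z; C→Z; D→Z; E→X.
Only (B, Z) has each player best-responding; Nash payoffs (8, 9).
Player I's commitment gain: 8 − 8 = 0.

0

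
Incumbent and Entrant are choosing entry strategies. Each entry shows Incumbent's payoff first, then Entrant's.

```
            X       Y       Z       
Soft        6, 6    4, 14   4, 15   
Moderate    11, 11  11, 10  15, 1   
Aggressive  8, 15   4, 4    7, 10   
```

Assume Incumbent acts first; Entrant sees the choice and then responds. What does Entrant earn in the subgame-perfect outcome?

11

Entrant best-responds to each possible Incumbent move:
- Soft: BR = Z, leader payoff 4.
- Moderate: BR = X, leader payoff 11.
- Aggressive: BR = X, leader payoff 8.
Maximizing over 4, 11, 8, Incumbent chooses Moderate. Subgame-perfect outcome: (Moderate, X) with payoffs (11, 11).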